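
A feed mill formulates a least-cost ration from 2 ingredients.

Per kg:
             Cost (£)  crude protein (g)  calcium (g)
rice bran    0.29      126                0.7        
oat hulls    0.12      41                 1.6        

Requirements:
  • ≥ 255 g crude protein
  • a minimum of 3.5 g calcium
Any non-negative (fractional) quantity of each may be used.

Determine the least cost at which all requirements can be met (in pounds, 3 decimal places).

This is a linear program. Let x1 = kg of rice bran, x2 = kg of oat hulls.
Minimise 0.29x1 + 0.12x2 with:
  126x1 + 41x2 ≥ 255   (crude protein)
  0.7x1 + 1.6x2 ≥ 3.5   (calcium)
  x1, x2 ≥ 0.
Both inputs are positive at the optimum. Binding constraints: crude protein and calcium.
That vertex is x1 = 1.53, x2 = 1.518.
Hence cost = 0.29·1.53 + 0.12·1.518 = £0.62586.

£0.626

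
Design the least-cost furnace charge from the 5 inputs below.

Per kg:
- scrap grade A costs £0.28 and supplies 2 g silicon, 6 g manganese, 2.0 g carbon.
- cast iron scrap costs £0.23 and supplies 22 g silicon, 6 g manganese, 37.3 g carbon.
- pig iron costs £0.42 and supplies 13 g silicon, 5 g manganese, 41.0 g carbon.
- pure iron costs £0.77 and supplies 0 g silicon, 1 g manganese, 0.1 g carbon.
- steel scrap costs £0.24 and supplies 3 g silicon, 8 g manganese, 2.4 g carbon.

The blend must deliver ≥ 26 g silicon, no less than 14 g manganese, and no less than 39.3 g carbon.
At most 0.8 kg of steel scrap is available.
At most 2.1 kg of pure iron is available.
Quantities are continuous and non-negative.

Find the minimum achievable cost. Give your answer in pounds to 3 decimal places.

£0.483

Let x1 = kg of scrap grade A, x2 = kg of cast iron scrap, x3 = kg of pig iron, x4 = kg of pure iron, x5 = kg of steel scrap.
Minimize 0.28x1 + 0.23x2 + 0.42x3 + 0.77x4 + 0.24x5 s.t.:
  2x1 + 22x2 + 13x3 + 3x5 ≥ 26   (silicon)
  6x1 + 6x2 + 5x3 + 1x4 + 8x5 ≥ 14   (manganese)
  2x1 + 37.3x2 + 41x3 + 0.1x4 + 2.4x5 ≥ 39.3   (carbon)
  x5 ≤ 0.8
  x4 ≤ 2.1
  x1, x2, x3, x4, x5 ≥ 0.
The minimum-cost mix takes nothing from scrap grade A, pig iron, pure iron — only cast iron scrap, steel scrap. The manganese and the steel scrap cap requirements are met with equality.
That vertex is x2 = 1.267, x5 = 0.8.
Hence cost = 0.23·1.267 + 0.24·0.8 = £0.48341.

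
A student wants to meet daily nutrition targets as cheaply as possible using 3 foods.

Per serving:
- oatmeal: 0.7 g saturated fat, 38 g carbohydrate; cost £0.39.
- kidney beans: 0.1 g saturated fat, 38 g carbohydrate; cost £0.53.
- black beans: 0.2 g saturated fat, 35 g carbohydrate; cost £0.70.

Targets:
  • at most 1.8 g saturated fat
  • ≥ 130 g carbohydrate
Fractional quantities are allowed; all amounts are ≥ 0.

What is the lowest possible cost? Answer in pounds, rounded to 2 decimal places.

Let x1 = servings of oatmeal, x2 = servings of kidney beans, x3 = servings of black beans.
min 0.39x1 + 0.53x2 + 0.7x3 s.t.:
  0.7x1 + 0.1x2 + 0.2x3 ≤ 1.8   (saturated fat)
  38x1 + 38x2 + 35x3 ≥ 130   (carbohydrate)
  x1, x2, x3 ≥ 0.
The minimum-cost mix takes nothing from black beans — only oatmeal, kidney beans. Binding constraints: saturated fat and carbohydrate.
So oatmeal = 2.43 servings, kidney beans = 0.9912 servings.
Objective = 0.39·2.43 + 0.53·0.9912 = 1.4730.

£1.47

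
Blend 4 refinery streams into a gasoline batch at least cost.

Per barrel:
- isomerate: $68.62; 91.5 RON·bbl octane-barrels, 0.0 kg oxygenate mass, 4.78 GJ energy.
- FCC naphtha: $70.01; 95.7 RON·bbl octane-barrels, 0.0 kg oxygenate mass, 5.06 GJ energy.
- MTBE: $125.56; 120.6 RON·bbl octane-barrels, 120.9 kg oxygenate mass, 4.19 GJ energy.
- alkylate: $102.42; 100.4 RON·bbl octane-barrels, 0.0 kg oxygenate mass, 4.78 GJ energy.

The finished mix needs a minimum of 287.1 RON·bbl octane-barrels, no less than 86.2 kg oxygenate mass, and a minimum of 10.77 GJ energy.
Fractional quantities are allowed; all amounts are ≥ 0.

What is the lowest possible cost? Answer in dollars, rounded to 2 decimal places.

Set it up as a linear program. Let x1 = barrels of isomerate, x2 = barrels of FCC naphtha, x3 = barrels of MTBE, x4 = barrels of alkylate.
Minimise 68.62x1 + 70.01x2 + 125.56x3 + 102.42x4 s.t.:
  91.5x1 + 95.7x2 + 120.6x3 + 100.4x4 ≥ 287.1   (octane-barrels)
  120.9x3 ≥ 86.2   (oxygenate mass)
  4.78x1 + 5.06x2 + 4.19x3 + 4.78x4 ≥ 10.77   (energy)
  x1, x2, x3, x4 ≥ 0.
The cheapest feasible vertex uses only FCC naphtha, MTBE; isomerate, alkylate are not used. The octane-barrels and oxygenate mass requirements are met with equality.
So FCC naphtha = 2.1015 barrels, MTBE = 0.71299 barrels.
Cost = 70.01·2.1015 + 125.56·0.71299 = 236.6490.

$236.65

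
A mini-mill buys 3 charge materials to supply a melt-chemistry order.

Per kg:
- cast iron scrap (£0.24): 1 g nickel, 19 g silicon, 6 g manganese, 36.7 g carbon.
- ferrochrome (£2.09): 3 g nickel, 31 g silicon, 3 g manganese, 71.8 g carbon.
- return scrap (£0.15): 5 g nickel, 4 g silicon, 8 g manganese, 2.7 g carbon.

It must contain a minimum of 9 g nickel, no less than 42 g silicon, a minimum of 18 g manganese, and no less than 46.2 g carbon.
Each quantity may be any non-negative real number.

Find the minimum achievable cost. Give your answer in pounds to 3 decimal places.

Let x1 = kg of cast iron scrap, x2 = kg of ferrochrome, x3 = kg of return scrap.
min 0.24x1 + 2.09x2 + 0.15x3 with:
  1x1 + 3x2 + 5x3 ≥ 9   (nickel)
  19x1 + 31x2 + 4x3 ≥ 42   (silicon)
  6x1 + 3x2 + 8x3 ≥ 18   (manganese)
  36.7x1 + 71.8x2 + 2.7x3 ≥ 46.2   (carbon)
  x1, x2, x3 ≥ 0.
The cheapest feasible vertex uses only cast iron scrap, return scrap; ferrochrome is not used. The nickel and silicon requirements are met with equality.
Optimal quantities: cast iron scrap = 1.912 kg, return scrap = 1.418 kg.
Hence cost = 0.24·1.912 + 0.15·1.418 = £0.67158.

£0.672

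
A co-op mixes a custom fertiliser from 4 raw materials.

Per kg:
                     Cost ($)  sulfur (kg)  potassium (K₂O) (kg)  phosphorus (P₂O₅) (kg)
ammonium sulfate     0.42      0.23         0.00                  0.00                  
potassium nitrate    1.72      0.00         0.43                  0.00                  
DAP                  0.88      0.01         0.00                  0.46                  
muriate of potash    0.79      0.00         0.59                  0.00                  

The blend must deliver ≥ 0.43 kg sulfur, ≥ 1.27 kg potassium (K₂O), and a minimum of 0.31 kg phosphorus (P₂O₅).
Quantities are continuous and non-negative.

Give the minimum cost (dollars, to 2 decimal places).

Let x1 = kg of ammonium sulfate, x2 = kg of potassium nitrate, x3 = kg of DAP, x4 = kg of muriate of potash.
min 0.42x1 + 1.72x2 + 0.88x3 + 0.79x4 s.t.:
  0.23x1 + 0.01x3 ≥ 0.43   (sulfur)
  0.43x2 + 0.59x4 ≥ 1.27   (potassium (K₂O))
  0.46x3 ≥ 0.31   (phosphorus (P₂O₅))
  x1, x2, x3, x4 ≥ 0.
At the optimum only ammonium sulfate, DAP, muriate of potash are positive (potassium nitrate = 0). The sulfur, potassium (K₂O), phosphorus (P₂O₅) requirements are met with equality.
Solving gives x1 = 1.84, x3 = 0.6739, x4 = 2.153.
Total cost: 0.42·1.84 + 0.88·0.6739 + 0.79·2.153 = 3.0667.

$3.07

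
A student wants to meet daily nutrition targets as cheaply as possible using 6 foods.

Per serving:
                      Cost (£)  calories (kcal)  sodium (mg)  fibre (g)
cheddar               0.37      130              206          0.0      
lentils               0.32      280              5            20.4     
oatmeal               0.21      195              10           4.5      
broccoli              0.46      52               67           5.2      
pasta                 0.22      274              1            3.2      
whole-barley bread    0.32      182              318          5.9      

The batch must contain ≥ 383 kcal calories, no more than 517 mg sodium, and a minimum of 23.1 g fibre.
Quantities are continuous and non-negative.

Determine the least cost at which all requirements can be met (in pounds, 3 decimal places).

£0.411

Set it up as a linear program. Let x1 = servings of cheddar, x2 = servings of lentils, x3 = servings of oatmeal, x4 = servings of broccoli, x5 = servings of pasta, x6 = servings of whole-barley bread.
min 0.37x1 + 0.32x2 + 0.21x3 + 0.46x4 + 0.22x5 + 0.32x6 s.t.:
  130x1 + 280x2 + 195x3 + 52x4 + 274x5 + 182x6 ≥ 383   (calories)
  206x1 + 5x2 + 10x3 + 67x4 + 1x5 + 318x6 ≤ 517   (sodium)
  20.4x2 + 4.5x3 + 5.2x4 + 3.2x5 + 5.9x6 ≥ 23.1   (fibre)
  x1, x2, x3, x4, x5, x6 ≥ 0.
The minimum-cost mix takes nothing from cheddar, oatmeal, broccoli, whole-barley bread — only lentils, pasta. There the calories and fibre constraints are tight.
Optimal quantities: lentils = 1.087 servings, pasta = 0.2866 servings.
Hence cost = 0.32·1.087 + 0.22·0.2866 = £0.41089.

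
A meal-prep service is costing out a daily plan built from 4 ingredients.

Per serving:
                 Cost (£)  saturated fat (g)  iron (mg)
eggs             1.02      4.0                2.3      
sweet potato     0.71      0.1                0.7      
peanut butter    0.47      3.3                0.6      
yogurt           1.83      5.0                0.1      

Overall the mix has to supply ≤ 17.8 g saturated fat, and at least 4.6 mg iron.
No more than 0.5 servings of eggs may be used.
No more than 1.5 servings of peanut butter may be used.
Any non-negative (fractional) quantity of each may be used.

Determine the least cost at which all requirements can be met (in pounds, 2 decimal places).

Let x1 = servings of eggs, x2 = servings of sweet potato, x3 = servings of peanut butter, x4 = servings of yogurt.
Minimise 1.02x1 + 0.71x2 + 0.47x3 + 1.83x4 subject to:
  4x1 + 0.1x2 + 3.3x3 + 5x4 ≤ 17.8   (saturated fat)
  2.3x1 + 0.7x2 + 0.6x3 + 0.1x4 ≥ 4.6   (iron)
  x1 ≤ 0.5
  x3 ≤ 1.5
  x1, x2, x3, x4 ≥ 0.
At the optimum only eggs, sweet potato, peanut butter are positive (yogurt = 0). The iron, the eggs cap, the peanut butter cap requirements are met with equality.
Solving gives x1 = 0.5, x2 = 3.643, x3 = 1.5.
Total cost: 1.02·0.5 + 0.71·3.643 + 0.47·1.5 = 3.8015.

£3.80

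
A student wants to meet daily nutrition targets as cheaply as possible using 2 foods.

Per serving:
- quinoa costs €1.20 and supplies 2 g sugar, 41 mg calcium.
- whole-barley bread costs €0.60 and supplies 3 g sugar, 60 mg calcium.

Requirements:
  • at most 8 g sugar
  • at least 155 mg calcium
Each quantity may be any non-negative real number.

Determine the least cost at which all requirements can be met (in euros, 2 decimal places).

€1.55

Let x1 = servings of quinoa, x2 = servings of whole-barley bread.
Minimise 1.2x1 + 0.6x2 subject to:
  2x1 + 3x2 ≤ 8   (sugar)
  41x1 + 60x2 ≥ 155   (calcium)
  x1, x2 ≥ 0.
At the optimum only whole-barley bread is positive (quinoa = 0). There the calcium constraint is tight.
So whole-barley bread = 2.583 servings.
Objective = 0.6·2.583 = 1.5498.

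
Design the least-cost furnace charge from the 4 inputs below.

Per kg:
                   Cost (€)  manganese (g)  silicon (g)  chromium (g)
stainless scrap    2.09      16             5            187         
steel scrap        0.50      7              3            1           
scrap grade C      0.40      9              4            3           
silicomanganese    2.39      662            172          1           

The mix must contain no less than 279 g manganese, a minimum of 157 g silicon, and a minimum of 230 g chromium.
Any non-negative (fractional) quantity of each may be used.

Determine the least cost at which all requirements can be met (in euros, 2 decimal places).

€4.66

Let x1 = kg of stainless scrap, x2 = kg of steel scrap, x3 = kg of scrap grade C, x4 = kg of silicomanganese.
Minimize 2.09x1 + 0.5x2 + 0.4x3 + 2.39x4 s.t.:
  16x1 + 7x2 + 9x3 + 662x4 ≥ 279   (manganese)
  5x1 + 3x2 + 4x3 + 172x4 ≥ 157   (silicon)
  187x1 + 1x2 + 3x3 + 1x4 ≥ 230   (chromium)
  x1, x2, x3, x4 ≥ 0.
The minimum-cost mix takes nothing from steel scrap, scrap grade C — only stainless scrap, silicomanganese. Binding constraints: silicon and chromium.
That vertex is x1 = 1.225, x4 = 0.8772.
Hence cost = 2.09·1.225 + 2.39·0.8772 = €4.6568.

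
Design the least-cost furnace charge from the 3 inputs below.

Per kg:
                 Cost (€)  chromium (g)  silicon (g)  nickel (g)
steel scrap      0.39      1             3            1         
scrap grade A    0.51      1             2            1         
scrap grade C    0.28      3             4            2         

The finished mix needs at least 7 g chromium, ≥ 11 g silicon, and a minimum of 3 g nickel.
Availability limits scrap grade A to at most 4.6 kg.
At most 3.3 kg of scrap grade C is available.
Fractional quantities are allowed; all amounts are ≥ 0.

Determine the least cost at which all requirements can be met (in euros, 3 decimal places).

€0.770

Let x1 = kg of steel scrap, x2 = kg of scrap grade A, x3 = kg of scrap grade C.
min 0.39x1 + 0.51x2 + 0.28x3 subject to:
  1x1 + 1x2 + 3x3 ≥ 7   (chromium)
  3x1 + 2x2 + 4x3 ≥ 11   (silicon)
  1x1 + 1x2 + 2x3 ≥ 3   (nickel)
  x2 ≤ 4.6
  x3 ≤ 3.3
  x1, x2, x3 ≥ 0.
The optimal basis is {scrap grade C}; steel scrap, scrap grade A drop out. There the silicon constraint is tight.
So scrap grade C = 2.75 kg.
Total cost: 0.28·2.75 = 0.77000.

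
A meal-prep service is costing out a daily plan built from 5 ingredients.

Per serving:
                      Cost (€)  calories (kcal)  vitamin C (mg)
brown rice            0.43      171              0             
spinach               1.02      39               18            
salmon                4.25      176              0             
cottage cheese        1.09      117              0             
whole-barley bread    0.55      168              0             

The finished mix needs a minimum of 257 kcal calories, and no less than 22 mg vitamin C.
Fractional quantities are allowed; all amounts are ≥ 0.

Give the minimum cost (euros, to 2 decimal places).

Let x1 = servings of brown rice, x2 = servings of spinach, x3 = servings of salmon, x4 = servings of cottage cheese, x5 = servings of whole-barley bread.
min 0.43x1 + 1.02x2 + 4.25x3 + 1.09x4 + 0.55x5 subject to:
  171x1 + 39x2 + 176x3 + 117x4 + 168x5 ≥ 257   (calories)
  18x2 ≥ 22   (vitamin C)
  x1, x2, x3, x4, x5 ≥ 0.
The cheapest feasible vertex uses only brown rice, spinach; salmon, cottage cheese, whole-barley bread are not used. The calories and vitamin C requirements are met with equality.
Optimal quantities: brown rice = 1.224 servings, spinach = 1.222 servings.
Objective = 0.43·1.224 + 1.02·1.222 = 1.7728.

€1.77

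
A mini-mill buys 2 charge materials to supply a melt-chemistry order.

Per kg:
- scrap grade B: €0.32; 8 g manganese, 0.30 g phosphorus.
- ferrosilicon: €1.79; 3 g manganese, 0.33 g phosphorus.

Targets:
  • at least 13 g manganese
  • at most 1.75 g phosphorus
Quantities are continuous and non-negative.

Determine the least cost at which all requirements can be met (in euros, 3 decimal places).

€0.520

Treat it as an LP. Let x1 = kg of scrap grade B, x2 = kg of ferrosilicon.
min 0.32x1 + 1.79x2 with:
  8x1 + 3x2 ≥ 13   (manganese)
  0.3x1 + 0.33x2 ≤ 1.75   (phosphorus)
  x1, x2 ≥ 0.
The optimal basis is {scrap grade B}; ferrosilicon drops out. Binding constraint: manganese.
Solving gives x1 = 1.625.
Total cost: 0.32·1.625 = 0.52000.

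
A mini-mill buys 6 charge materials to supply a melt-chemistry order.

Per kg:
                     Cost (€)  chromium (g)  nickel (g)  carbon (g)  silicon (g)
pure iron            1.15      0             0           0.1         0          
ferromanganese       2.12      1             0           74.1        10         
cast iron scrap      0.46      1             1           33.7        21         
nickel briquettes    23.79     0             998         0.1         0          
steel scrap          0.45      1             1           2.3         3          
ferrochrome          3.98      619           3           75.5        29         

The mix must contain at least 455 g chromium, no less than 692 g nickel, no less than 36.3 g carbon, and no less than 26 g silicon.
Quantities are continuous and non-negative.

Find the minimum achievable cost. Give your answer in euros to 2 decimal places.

Let x1 = kg of pure iron, x2 = kg of ferromanganese, x3 = kg of cast iron scrap, x4 = kg of nickel briquettes, x5 = kg of steel scrap, x6 = kg of ferrochrome.
min 1.15x1 + 2.12x2 + 0.46x3 + 23.79x4 + 0.45x5 + 3.98x6 subject to:
  1x2 + 1x3 + 1x5 + 619x6 ≥ 455   (chromium)
  1x3 + 998x4 + 1x5 + 3x6 ≥ 692   (nickel)
  0.1x1 + 74.1x2 + 33.7x3 + 0.1x4 + 2.3x5 + 75.5x6 ≥ 36.3   (carbon)
  10x2 + 21x3 + 3x5 + 29x6 ≥ 26   (silicon)
  x1, x2, x3, x4, x5, x6 ≥ 0.
The optimal basis is {cast iron scrap, nickel briquettes, ferrochrome}; pure iron, ferromanganese, steel scrap drop out. The chromium, nickel, silicon requirements are met with equality.
So cast iron scrap = 0.22352 kg, nickel briquettes = 0.69095 kg, ferrochrome = 0.7347 kg.
Total cost: 0.46·0.22352 + 23.79·0.69095 + 3.98·0.7347 = 19.4646.

€19.46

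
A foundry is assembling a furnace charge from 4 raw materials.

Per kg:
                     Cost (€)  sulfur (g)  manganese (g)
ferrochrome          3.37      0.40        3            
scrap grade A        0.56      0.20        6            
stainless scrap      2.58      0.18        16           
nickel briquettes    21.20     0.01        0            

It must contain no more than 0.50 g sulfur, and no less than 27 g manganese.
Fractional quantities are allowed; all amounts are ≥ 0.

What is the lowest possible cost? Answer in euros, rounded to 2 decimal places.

€3.75

This is a linear program. Let x1 = kg of ferrochrome, x2 = kg of scrap grade A, x3 = kg of stainless scrap, x4 = kg of nickel briquettes.
min 3.37x1 + 0.56x2 + 2.58x3 + 21.2x4 s.t.:
  0.4x1 + 0.2x2 + 0.18x3 + 0.01x4 ≤ 0.5   (sulfur)
  3x1 + 6x2 + 16x3 ≥ 27   (manganese)
  x1, x2, x3, x4 ≥ 0.
At the optimum only scrap grade A, stainless scrap are positive (ferrochrome, nickel briquettes = 0). There the sulfur and manganese constraints are tight.
That vertex is x2 = 1.481, x3 = 1.132.
Total cost: 0.56·1.481 + 2.58·1.132 = 3.7499.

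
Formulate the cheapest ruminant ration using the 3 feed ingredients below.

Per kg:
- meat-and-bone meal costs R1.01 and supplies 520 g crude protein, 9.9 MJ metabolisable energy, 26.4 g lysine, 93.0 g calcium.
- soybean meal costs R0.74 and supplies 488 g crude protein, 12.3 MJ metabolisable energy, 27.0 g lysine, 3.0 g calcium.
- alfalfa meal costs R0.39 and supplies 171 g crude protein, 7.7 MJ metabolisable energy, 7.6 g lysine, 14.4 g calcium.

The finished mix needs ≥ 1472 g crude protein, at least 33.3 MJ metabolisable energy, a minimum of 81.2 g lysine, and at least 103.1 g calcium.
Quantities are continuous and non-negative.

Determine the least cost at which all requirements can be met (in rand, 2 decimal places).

R2.52

This is a linear program. Let x1 = kg of meat-and-bone meal, x2 = kg of soybean meal, x3 = kg of alfalfa meal.
Minimise 1.01x1 + 0.74x2 + 0.39x3 with:
  520x1 + 488x2 + 171x3 ≥ 1472   (crude protein)
  9.9x1 + 12.3x2 + 7.7x3 ≥ 33.3   (metabolisable energy)
  26.4x1 + 27x2 + 7.6x3 ≥ 81.2   (lysine)
  93x1 + 3x2 + 14.4x3 ≥ 103.1   (calcium)
  x1, x2, x3 ≥ 0.
The optimal basis is {meat-and-bone meal, soybean meal}; alfalfa meal drops out. The lysine and calcium requirements are met with equality.
Solving gives x1 = 1.0445, x2 = 1.9861.
Cost = 1.01·1.0445 + 0.74·1.9861 = 2.5247.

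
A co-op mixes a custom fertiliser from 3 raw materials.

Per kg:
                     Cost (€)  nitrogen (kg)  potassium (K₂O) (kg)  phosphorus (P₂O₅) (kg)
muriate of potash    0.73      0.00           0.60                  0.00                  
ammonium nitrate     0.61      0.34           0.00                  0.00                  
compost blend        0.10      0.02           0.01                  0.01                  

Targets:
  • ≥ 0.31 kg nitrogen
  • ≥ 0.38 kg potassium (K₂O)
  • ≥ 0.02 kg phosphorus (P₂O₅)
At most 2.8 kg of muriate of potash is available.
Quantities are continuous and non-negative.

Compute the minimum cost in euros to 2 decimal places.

Treat it as an LP. Let x1 = kg of muriate of potash, x2 = kg of ammonium nitrate, x3 = kg of compost blend.
Minimise 0.73x1 + 0.61x2 + 0.1x3 with:
  0.34x2 + 0.02x3 ≥ 0.31   (nitrogen)
  0.6x1 + 0.01x3 ≥ 0.38   (potassium (K₂O))
  0.01x3 ≥ 0.02   (phosphorus (P₂O₅))
  x1 ≤ 2.8
  x1, x2, x3 ≥ 0.
All 3 inputs are positive at the optimum. There the nitrogen, potassium (K₂O), phosphorus (P₂O₅) constraints are tight.
That vertex is x1 = 0.6, x2 = 0.7941, x3 = 2.
Hence cost = 0.73·0.6 + 0.61·0.7941 + 0.1·2 = €1.1224.

€1.12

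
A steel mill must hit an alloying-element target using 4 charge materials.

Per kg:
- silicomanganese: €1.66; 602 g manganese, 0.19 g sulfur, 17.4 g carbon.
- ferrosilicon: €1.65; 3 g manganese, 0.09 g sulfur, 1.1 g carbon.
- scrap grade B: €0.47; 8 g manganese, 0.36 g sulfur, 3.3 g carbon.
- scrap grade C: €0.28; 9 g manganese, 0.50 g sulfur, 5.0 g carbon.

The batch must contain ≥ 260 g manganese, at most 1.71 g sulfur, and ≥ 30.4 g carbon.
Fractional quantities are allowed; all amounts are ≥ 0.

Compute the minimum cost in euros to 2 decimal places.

Treat it as an LP. Let x1 = kg of silicomanganese, x2 = kg of ferrosilicon, x3 = kg of scrap grade B, x4 = kg of scrap grade C.
min 1.66x1 + 1.65x2 + 0.47x3 + 0.28x4 with:
  602x1 + 3x2 + 8x3 + 9x4 ≥ 260   (manganese)
  0.19x1 + 0.09x2 + 0.36x3 + 0.5x4 ≤ 1.71   (sulfur)
  17.4x1 + 1.1x2 + 3.3x3 + 5x4 ≥ 30.4   (carbon)
  x1, x2, x3, x4 ≥ 0.
The cheapest feasible vertex uses only silicomanganese, scrap grade C; ferrosilicon, scrap grade B are not used. Binding constraints: sulfur and carbon.
Optimal quantities: silicomanganese = 0.8581 kg, scrap grade C = 3.094 kg.
Cost = 1.66·0.8581 + 0.28·3.094 = 2.2908.

€2.29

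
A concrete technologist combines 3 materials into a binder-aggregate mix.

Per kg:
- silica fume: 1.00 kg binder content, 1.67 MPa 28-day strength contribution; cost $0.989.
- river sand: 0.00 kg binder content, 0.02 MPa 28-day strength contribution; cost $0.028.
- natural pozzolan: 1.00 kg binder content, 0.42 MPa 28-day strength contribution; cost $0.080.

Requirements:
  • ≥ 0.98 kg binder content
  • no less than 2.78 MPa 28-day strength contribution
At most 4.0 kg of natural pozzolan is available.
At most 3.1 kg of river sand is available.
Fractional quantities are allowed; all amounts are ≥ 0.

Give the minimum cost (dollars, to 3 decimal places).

Set it up as a linear program. Let x1 = kg of silica fume, x2 = kg of river sand, x3 = kg of natural pozzolan.
min 0.989x1 + 0.028x2 + 0.08x3 s.t.:
  1x1 + 1x3 ≥ 0.98   (binder content)
  1.67x1 + 0.02x2 + 0.42x3 ≥ 2.78   (28-day strength contribution)
  x3 ≤ 4
  x2 ≤ 3.1
  x1, x2, x3 ≥ 0.
The cheapest feasible vertex uses only silica fume, natural pozzolan; river sand is not used. Binding constraints: 28-day strength contribution and the natural pozzolan cap.
Solving gives x1 = 0.6587, x3 = 4.
Total cost: 0.989·0.6587 + 0.08·4 = 0.97145.

$0.971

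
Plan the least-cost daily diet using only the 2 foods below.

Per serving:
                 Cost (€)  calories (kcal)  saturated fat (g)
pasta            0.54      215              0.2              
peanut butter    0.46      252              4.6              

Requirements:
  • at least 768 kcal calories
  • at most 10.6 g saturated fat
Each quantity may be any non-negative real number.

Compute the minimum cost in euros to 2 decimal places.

Let x1 = servings of pasta, x2 = servings of peanut butter.
min 0.54x1 + 0.46x2 with:
  215x1 + 252x2 ≥ 768   (calories)
  0.2x1 + 4.6x2 ≤ 10.6   (saturated fat)
  x1, x2 ≥ 0.
Both inputs are positive at the optimum. Binding constraints: calories and saturated fat.
So pasta = 0.918 servings, peanut butter = 2.264 servings.
Total cost: 0.54·0.918 + 0.46·2.264 = 1.5372.

€1.54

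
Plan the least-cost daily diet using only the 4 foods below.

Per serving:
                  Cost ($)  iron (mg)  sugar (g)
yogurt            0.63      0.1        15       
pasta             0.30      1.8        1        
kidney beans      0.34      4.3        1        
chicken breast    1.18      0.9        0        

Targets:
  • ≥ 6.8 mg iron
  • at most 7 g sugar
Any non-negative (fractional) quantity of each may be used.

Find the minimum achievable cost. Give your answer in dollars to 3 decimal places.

Let x1 = servings of yogurt, x2 = servings of pasta, x3 = servings of kidney beans, x4 = servings of chicken breast.
Minimise 0.63x1 + 0.3x2 + 0.34x3 + 1.18x4 subject to:
  0.1x1 + 1.8x2 + 4.3x3 + 0.9x4 ≥ 6.8   (iron)
  15x1 + 1x2 + 1x3 ≤ 7   (sugar)
  x1, x2, x3, x4 ≥ 0.
At the optimum only kidney beans is positive (yogurt, pasta, chicken breast = 0). There the iron constraint is tight.
That vertex is x3 = 1.581.
Objective = 0.34·1.581 = 0.53754.

$0.538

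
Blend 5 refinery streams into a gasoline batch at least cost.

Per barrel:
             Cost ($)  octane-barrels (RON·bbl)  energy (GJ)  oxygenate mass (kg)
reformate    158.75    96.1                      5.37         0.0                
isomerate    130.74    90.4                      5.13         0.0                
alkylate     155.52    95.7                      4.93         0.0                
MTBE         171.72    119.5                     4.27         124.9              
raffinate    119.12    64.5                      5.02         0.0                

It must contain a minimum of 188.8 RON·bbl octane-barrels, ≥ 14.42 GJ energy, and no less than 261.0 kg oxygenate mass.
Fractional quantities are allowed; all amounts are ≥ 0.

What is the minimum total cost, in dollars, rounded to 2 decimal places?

$489.28

Treat it as an LP. Let x1 = barrels of reformate, x2 = barrels of isomerate, x3 = barrels of alkylate, x4 = barrels of MTBE, x5 = barrels of raffinate.
Minimise 158.75x1 + 130.74x2 + 155.52x3 + 171.72x4 + 119.12x5 subject to:
  96.1x1 + 90.4x2 + 95.7x3 + 119.5x4 + 64.5x5 ≥ 188.8   (octane-barrels)
  5.37x1 + 5.13x2 + 4.93x3 + 4.27x4 + 5.02x5 ≥ 14.42   (energy)
  124.9x4 ≥ 261   (oxygenate mass)
  x1, x2, x3, x4, x5 ≥ 0.
The optimal basis is {MTBE, raffinate}; reformate, isomerate, alkylate drop out. There the energy and oxygenate mass constraints are tight.
Optimal quantities: MTBE = 2.0897 barrels, raffinate = 1.095 barrels.
Total cost: 171.72·2.0897 + 119.12·1.095 = 489.2797.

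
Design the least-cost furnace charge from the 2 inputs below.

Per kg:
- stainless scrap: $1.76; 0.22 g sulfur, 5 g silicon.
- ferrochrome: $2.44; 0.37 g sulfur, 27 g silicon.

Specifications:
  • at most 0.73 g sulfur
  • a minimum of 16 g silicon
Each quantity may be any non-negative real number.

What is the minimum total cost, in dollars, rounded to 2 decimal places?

This is a linear program. Let x1 = kg of stainless scrap, x2 = kg of ferrochrome.
min 1.76x1 + 2.44x2 subject to:
  0.22x1 + 0.37x2 ≤ 0.73   (sulfur)
  5x1 + 27x2 ≥ 16   (silicon)
  x1, x2 ≥ 0.
The minimum-cost mix takes nothing from stainless scrap — only ferrochrome. The silicon requirement is met with equality.
That vertex is x2 = 0.5926.
Total cost: 2.44·0.5926 = 1.4459.

$1.45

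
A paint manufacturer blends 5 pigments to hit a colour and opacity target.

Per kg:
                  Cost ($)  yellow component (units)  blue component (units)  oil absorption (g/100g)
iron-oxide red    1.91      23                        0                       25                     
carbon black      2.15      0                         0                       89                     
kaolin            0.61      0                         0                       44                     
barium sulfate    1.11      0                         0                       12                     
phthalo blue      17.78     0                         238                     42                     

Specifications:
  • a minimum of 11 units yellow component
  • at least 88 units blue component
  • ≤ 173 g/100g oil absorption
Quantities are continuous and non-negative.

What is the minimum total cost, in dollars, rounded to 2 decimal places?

Let x1 = kg of iron-oxide red, x2 = kg of carbon black, x3 = kg of kaolin, x4 = kg of barium sulfate, x5 = kg of phthalo blue.
min 1.91x1 + 2.15x2 + 0.61x3 + 1.11x4 + 17.78x5 s.t.:
  23x1 ≥ 11   (yellow component)
  238x5 ≥ 88   (blue component)
  25x1 + 89x2 + 44x3 + 12x4 + 42x5 ≤ 173   (oil absorption)
  x1, x2, x3, x4, x5 ≥ 0.
The minimum-cost mix takes nothing from carbon black, kaolin, barium sulfate — only iron-oxide red, phthalo blue. There the yellow component and blue component constraints are tight.
So iron-oxide red = 0.4783 kg, phthalo blue = 0.3697 kg.
Hence cost = 1.91·0.4783 + 17.78·0.3697 = $7.4868.

$7.49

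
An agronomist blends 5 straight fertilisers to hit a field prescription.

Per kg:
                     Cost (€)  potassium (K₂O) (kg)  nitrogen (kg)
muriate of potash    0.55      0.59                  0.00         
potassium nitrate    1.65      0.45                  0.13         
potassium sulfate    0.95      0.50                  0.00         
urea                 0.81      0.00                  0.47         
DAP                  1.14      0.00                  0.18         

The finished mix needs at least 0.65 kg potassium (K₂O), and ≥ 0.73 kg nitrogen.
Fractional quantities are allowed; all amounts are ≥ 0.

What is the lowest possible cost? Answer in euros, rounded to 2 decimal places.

€1.86

Let x1 = kg of muriate of potash, x2 = kg of potassium nitrate, x3 = kg of potassium sulfate, x4 = kg of urea, x5 = kg of DAP.
Minimise 0.55x1 + 1.65x2 + 0.95x3 + 0.81x4 + 1.14x5 with:
  0.59x1 + 0.45x2 + 0.5x3 ≥ 0.65   (potassium (K₂O))
  0.13x2 + 0.47x4 + 0.18x5 ≥ 0.73   (nitrogen)
  x1, x2, x3, x4, x5 ≥ 0.
At the optimum only muriate of potash, urea are positive (potassium nitrate, potassium sulfate, DAP = 0). There the potassium (K₂O) and nitrogen constraints are tight.
That vertex is x1 = 1.102, x4 = 1.553.
Hence cost = 0.55·1.102 + 0.81·1.553 = €1.8640.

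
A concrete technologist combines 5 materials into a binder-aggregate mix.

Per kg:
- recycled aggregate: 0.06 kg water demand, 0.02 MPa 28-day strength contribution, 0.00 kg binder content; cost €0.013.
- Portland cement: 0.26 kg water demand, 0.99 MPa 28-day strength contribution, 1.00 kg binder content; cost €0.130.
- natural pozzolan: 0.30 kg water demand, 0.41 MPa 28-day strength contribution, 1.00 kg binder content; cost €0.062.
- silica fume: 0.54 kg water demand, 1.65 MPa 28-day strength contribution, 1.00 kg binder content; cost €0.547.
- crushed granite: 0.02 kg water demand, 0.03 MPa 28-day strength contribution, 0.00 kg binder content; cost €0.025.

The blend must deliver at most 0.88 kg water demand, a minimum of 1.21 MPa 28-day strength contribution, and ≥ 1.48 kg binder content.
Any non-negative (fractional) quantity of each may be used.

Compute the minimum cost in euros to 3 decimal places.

€0.162

Set it up as a linear program. Let x1 = kg of recycled aggregate, x2 = kg of Portland cement, x3 = kg of natural pozzolan, x4 = kg of silica fume, x5 = kg of crushed granite.
Minimise 0.013x1 + 0.13x2 + 0.062x3 + 0.547x4 + 0.025x5 subject to:
  0.06x1 + 0.26x2 + 0.3x3 + 0.54x4 + 0.02x5 ≤ 0.88   (water demand)
  0.02x1 + 0.99x2 + 0.41x3 + 1.65x4 + 0.03x5 ≥ 1.21   (28-day strength contribution)
  1x2 + 1x3 + 1x4 ≥ 1.48   (binder content)
  x1, x2, x3, x4, x5 ≥ 0.
The optimal basis is {Portland cement, natural pozzolan}; recycled aggregate, silica fume, crushed granite drop out. There the 28-day strength contribution and binder content constraints are tight.
Solving gives x2 = 1.04, x3 = 0.44.
Cost = 0.13·1.04 + 0.062·0.44 = 0.16248.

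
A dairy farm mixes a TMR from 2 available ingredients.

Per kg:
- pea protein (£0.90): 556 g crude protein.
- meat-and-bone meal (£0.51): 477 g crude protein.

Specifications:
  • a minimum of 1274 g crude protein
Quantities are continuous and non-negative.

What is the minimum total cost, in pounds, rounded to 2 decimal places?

Treat it as an LP. Let x1 = kg of pea protein, x2 = kg of meat-and-bone meal.
Minimize 0.9x1 + 0.51x2 with:
  556x1 + 477x2 ≥ 1274   (crude protein)
  x1, x2 ≥ 0.
The minimum-cost mix takes nothing from pea protein — only meat-and-bone meal. There the crude protein constraint is tight.
That vertex is x2 = 2.671.
Cost = 0.51·2.671 = 1.3622.

£1.36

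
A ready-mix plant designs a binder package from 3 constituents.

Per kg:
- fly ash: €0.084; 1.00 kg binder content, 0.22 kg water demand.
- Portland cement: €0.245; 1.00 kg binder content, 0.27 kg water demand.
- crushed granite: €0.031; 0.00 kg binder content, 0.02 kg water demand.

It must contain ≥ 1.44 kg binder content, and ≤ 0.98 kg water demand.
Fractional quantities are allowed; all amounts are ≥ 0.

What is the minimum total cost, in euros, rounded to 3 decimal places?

Let x1 = kg of fly ash, x2 = kg of Portland cement, x3 = kg of crushed granite.
Minimize 0.084x1 + 0.245x2 + 0.031x3 with:
  1x1 + 1x2 ≥ 1.44   (binder content)
  0.22x1 + 0.27x2 + 0.02x3 ≤ 0.98   (water demand)
  x1, x2, x3 ≥ 0.
The cheapest feasible vertex uses only fly ash; Portland cement, crushed granite are not used. The binder content requirement is met with equality.
Optimal quantities: fly ash = 1.44 kg.
Objective = 0.084·1.44 = 0.12096.

€0.121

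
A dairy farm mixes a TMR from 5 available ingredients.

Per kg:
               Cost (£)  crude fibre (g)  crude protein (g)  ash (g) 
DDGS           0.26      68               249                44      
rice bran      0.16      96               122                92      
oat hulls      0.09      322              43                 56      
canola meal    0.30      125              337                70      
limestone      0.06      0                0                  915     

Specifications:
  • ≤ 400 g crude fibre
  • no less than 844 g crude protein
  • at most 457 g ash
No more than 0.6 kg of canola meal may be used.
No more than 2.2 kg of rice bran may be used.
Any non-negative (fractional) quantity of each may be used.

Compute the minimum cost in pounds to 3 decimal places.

£0.850

This is a linear program. Let x1 = kg of DDGS, x2 = kg of rice bran, x3 = kg of oat hulls, x4 = kg of canola meal, x5 = kg of limestone.
min 0.26x1 + 0.16x2 + 0.09x3 + 0.3x4 + 0.06x5 s.t.:
  68x1 + 96x2 + 322x3 + 125x4 ≤ 400   (crude fibre)
  249x1 + 122x2 + 43x3 + 337x4 ≥ 844   (crude protein)
  44x1 + 92x2 + 56x3 + 70x4 + 915x5 ≤ 457   (ash)
  x4 ≤ 0.6
  x2 ≤ 2.2
  x1, x2, x3, x4, x5 ≥ 0.
At the optimum only DDGS, canola meal are positive (rice bran, oat hulls, limestone = 0). Binding constraints: crude protein and the canola meal cap.
Solving gives x1 = 2.578, x4 = 0.6.
Cost = 0.26·2.578 + 0.3·0.6 = 0.85028.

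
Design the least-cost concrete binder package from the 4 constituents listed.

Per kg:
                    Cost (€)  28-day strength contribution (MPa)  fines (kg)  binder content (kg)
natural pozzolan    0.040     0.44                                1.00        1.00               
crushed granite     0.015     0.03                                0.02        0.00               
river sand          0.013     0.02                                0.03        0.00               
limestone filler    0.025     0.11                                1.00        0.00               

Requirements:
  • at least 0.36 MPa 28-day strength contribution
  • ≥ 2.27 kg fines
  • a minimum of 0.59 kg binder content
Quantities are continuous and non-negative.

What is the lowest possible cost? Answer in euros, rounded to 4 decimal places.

Set it up as a linear program. Let x1 = kg of natural pozzolan, x2 = kg of crushed granite, x3 = kg of river sand, x4 = kg of limestone filler.
Minimise 0.04x1 + 0.015x2 + 0.013x3 + 0.025x4 subject to:
  0.44x1 + 0.03x2 + 0.02x3 + 0.11x4 ≥ 0.36   (28-day strength contribution)
  1x1 + 0.02x2 + 0.03x3 + 1x4 ≥ 2.27   (fines)
  1x1 ≥ 0.59   (binder content)
  x1, x2, x3, x4 ≥ 0.
At the optimum only natural pozzolan, limestone filler are positive (crushed granite, river sand = 0). There the fines and binder content constraints are tight.
Solving gives x1 = 0.59, x4 = 1.68.
Total cost: 0.04·0.59 + 0.025·1.68 = 0.065600.

€0.0656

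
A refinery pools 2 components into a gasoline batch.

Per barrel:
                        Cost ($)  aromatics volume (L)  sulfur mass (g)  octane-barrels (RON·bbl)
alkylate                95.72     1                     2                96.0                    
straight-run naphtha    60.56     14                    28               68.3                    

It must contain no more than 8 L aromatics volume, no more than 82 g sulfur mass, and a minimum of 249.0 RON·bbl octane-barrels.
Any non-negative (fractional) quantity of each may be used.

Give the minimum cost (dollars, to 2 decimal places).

Let x1 = barrels of alkylate, x2 = barrels of straight-run naphtha.
Minimise 95.72x1 + 60.56x2 with:
  1x1 + 14x2 ≤ 8   (aromatics volume)
  2x1 + 28x2 ≤ 82   (sulfur mass)
  96x1 + 68.3x2 ≥ 249   (octane-barrels)
  x1, x2 ≥ 0.
Both inputs are positive at the optimum. There the aromatics volume and octane-barrels constraints are tight.
So alkylate = 2.3043 barrels, straight-run naphtha = 0.40684 barrels.
Objective = 95.72·2.3043 + 60.56·0.40684 = 245.2058.

$245.21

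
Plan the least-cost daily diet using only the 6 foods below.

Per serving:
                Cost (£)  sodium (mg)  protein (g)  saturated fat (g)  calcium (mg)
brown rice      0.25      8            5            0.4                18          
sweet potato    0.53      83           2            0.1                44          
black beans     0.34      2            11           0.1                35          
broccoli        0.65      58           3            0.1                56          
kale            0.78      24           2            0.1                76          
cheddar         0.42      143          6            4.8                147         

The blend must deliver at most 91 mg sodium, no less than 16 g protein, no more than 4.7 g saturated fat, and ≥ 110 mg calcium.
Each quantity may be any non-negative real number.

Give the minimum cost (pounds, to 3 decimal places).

Let x1 = servings of brown rice, x2 = servings of sweet potato, x3 = servings of black beans, x4 = servings of broccoli, x5 = servings of kale, x6 = servings of cheddar.
min 0.25x1 + 0.53x2 + 0.34x3 + 0.65x4 + 0.78x5 + 0.42x6 s.t.:
  8x1 + 83x2 + 2x3 + 58x4 + 24x5 + 143x6 ≤ 91   (sodium)
  5x1 + 2x2 + 11x3 + 3x4 + 2x5 + 6x6 ≥ 16   (protein)
  0.4x1 + 0.1x2 + 0.1x3 + 0.1x4 + 0.1x5 + 4.8x6 ≤ 4.7   (saturated fat)
  18x1 + 44x2 + 35x3 + 56x4 + 76x5 + 147x6 ≥ 110   (calcium)
  x1, x2, x3, x4, x5, x6 ≥ 0.
The cheapest feasible vertex uses only black beans, cheddar; brown rice, sweet potato, broccoli, kale are not used. Binding constraints: protein and calcium.
Optimal quantities: black beans = 1.203 servings, cheddar = 0.462 servings.
Cost = 0.34·1.203 + 0.42·0.462 = 0.60306.

£0.603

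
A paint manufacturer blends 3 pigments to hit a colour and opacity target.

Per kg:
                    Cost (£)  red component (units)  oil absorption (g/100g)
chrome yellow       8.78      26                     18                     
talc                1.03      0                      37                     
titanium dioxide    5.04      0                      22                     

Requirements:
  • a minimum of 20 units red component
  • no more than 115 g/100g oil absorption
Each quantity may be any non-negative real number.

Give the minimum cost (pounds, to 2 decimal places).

£6.75

Let x1 = kg of chrome yellow, x2 = kg of talc, x3 = kg of titanium dioxide.
min 8.78x1 + 1.03x2 + 5.04x3 subject to:
  26x1 ≥ 20   (red component)
  18x1 + 37x2 + 22x3 ≤ 115   (oil absorption)
  x1, x2, x3 ≥ 0.
The cheapest feasible vertex uses only chrome yellow; talc, titanium dioxide are not used. There the red component constraint is tight.
So chrome yellow = 0.7692 kg.
Cost = 8.78·0.7692 = 6.7536.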